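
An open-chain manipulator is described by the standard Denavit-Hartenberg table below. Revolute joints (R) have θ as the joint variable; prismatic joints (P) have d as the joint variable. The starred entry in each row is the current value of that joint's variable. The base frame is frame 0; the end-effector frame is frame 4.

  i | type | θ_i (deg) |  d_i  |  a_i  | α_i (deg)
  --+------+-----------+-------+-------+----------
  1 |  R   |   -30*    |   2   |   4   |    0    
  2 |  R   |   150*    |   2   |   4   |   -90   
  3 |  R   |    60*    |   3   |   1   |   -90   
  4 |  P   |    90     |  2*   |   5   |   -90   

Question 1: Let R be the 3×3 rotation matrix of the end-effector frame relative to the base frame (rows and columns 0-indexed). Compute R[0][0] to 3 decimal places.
0.866

End-effector x-axis (col 0 of R) = (0.8660,0.5000,-0.0000)
R[0][0] = 0.8660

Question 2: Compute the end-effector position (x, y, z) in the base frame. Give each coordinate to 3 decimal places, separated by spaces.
3.812 1.397 2.134

after link 1: o_1 = (3.4641, -2.0000, 2.0000)
after link 2: o_2 = (1.4641, 1.4641, 4.0000)
after link 3: o_3 = (-1.3840, 0.3971, 3.1340)
after link 4: o_4 = (3.8122, 1.3971, 2.1340)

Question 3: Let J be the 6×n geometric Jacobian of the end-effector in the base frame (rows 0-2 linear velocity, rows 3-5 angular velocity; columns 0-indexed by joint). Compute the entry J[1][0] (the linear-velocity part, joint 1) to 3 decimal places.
3.812

axis z_0 = ẑ; lever o_n−o_0 = (3.8122,1.3971,2.1340)
cross product → J_v[:, 0] = (-1.3971,3.8122,0.0000)
J_ω[:, 0] = z_0
entry J[1][0] = 3.8122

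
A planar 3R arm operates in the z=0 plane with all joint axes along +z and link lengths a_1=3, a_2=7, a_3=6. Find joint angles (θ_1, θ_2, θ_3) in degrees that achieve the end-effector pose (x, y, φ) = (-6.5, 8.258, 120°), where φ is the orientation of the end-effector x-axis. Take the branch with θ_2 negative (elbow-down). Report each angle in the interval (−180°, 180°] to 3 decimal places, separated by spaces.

wrist centre = target − a_3·(cos φ, sin φ) = (-3.5000, 3.0618)
cos θ_2 = (21.6249−3²−7²)/(2·3·7) = -0.8661; θ_2 = -150.0055° (elbow-down)
β = atan2(3.0618,-3.5000) = 138.8201°; ψ = atan2(-3.4994,-3.0625) = -131.1908°
θ_1 = β − ψ = 270.0109°
θ_3 = φ − θ_1 − θ_2 = -0.0054° (wrapped to (-180°,180°])

-89.989 -150.006 -0.005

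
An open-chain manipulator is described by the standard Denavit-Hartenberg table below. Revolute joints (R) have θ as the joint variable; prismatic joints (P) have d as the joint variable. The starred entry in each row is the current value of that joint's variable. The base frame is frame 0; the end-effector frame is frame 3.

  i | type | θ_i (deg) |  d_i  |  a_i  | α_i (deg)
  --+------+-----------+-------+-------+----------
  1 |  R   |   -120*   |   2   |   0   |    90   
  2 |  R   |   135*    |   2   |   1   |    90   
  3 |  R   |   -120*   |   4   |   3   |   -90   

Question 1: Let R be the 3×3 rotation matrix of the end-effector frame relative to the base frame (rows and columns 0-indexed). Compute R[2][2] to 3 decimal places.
0.612

End-effector z-axis (col 2 of R) = (0.7392,0.2803,0.6124)
R[2][2] = 0.6124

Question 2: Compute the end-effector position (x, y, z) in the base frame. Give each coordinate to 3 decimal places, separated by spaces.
after link 1: o_1 = (0.0000, 0.0000, 2.0000)
after link 2: o_2 = (-1.3785, 1.6124, 2.7071)
after link 3: o_3 = (-1.0730, -3.0547, 4.4749)

-1.073 -3.055 4.475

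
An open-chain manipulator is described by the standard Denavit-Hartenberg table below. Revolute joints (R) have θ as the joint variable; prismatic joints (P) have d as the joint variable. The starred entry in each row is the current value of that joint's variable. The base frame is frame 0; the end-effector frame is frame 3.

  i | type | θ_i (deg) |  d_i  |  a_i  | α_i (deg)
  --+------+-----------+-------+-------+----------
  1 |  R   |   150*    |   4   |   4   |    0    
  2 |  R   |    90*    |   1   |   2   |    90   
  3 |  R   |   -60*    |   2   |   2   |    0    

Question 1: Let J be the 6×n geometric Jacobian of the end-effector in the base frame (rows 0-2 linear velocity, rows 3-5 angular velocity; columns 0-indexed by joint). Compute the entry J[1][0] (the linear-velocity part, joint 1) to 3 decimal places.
axis z_0 = ẑ; lever o_n−o_0 = (-6.6962,0.4019,3.2679)
cross product → J_v[:, 0] = (-0.4019,-6.6962,0.0000)
J_ω[:, 0] = z_0
entry J[1][0] = -6.6962

-6.696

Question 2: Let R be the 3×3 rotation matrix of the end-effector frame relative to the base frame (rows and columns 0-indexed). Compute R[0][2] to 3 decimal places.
End-effector z-axis (col 2 of R) = (-0.8660,0.5000,0.0000)
R[0][2] = -0.8660

-0.866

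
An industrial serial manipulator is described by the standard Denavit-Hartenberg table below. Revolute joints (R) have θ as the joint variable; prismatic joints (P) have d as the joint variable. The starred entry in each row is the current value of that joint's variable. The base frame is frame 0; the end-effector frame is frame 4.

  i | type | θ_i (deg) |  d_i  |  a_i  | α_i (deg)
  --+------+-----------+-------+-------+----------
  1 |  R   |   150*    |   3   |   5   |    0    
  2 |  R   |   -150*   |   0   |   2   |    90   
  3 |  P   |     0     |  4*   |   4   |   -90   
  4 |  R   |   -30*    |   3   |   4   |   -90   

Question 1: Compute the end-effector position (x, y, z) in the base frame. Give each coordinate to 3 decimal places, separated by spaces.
5.134 -3.500 6.000

after link 1: o_1 = (-4.3301, 2.5000, 3.0000)
after link 2: o_2 = (-2.3301, 2.5000, 3.0000)
after link 3: o_3 = (1.6699, -1.5000, 3.0000)
after link 4: o_4 = (5.1340, -3.5000, 6.0000)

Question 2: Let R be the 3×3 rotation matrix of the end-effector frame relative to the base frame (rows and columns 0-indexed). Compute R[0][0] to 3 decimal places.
End-effector x-axis (col 0 of R) = (0.8660,-0.5000,0.0000)
R[0][0] = 0.8660

0.866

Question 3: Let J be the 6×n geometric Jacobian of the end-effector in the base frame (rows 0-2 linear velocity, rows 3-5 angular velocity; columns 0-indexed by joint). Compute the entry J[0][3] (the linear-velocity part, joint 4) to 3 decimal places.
2.000

axis z_3 = (0.0000,0.0000,1.0000); lever o_n−o_3 = (3.4641,-2.0000,3.0000)
cross product → J_v[:, 3] = (2.0000,3.4641,-0.0000)
J_ω[:, 3] = z_3
entry J[0][3] = 2.0000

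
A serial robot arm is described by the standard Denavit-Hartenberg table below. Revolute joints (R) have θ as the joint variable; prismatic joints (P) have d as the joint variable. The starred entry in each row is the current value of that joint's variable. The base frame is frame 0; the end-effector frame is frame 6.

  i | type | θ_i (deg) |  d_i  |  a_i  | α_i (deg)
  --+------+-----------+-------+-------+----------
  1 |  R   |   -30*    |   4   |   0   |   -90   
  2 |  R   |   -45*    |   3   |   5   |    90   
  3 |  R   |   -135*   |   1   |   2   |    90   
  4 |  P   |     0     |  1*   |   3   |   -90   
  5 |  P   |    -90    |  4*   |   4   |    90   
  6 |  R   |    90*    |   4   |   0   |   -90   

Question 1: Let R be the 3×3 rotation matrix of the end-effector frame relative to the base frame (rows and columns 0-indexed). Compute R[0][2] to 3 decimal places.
0.079

End-effector z-axis (col 2 of R) = (0.0795,-0.8624,0.5000)
R[0][2] = 0.0795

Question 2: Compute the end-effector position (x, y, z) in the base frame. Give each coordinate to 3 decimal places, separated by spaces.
after link 1: o_1 = (0.0000, 0.0000, 4.0000)
after link 2: o_2 = (4.5619, 0.8303, 7.5355)
after link 3: o_3 = (2.3764, 0.4591, 7.2426)
after link 4: o_4 = (-0.0628, 0.2344, 5.2426)
after link 5: o_5 = (-2.8301, 5.0981, 6.0711)
after link 6: o_6 = (0.3161, 6.5476, 8.0711)

0.316 6.548 8.071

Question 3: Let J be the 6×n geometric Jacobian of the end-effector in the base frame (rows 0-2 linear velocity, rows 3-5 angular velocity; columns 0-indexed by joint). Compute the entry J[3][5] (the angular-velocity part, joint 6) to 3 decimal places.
axis z_5 = (0.7866,0.3624,0.5000); lever o_n−o_5 = (3.1463,1.4495,2.0000)
cross product → J_v[:, 5] = (-0.0000,0.0000,0.0000)
J_ω[:, 5] = z_5
entry J[3][5] = 0.7866

0.787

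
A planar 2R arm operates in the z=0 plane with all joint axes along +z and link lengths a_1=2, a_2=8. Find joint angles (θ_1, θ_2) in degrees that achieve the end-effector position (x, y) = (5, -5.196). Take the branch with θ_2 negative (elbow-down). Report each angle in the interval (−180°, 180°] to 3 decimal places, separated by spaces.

60.004 -120.003

cos θ_2 = (51.9984−2²−8²)/(2·2·8) = -0.5000; θ_2 = -120.0033° (elbow-down)
β = atan2(-5.1960,5.0000) = -46.1013°; ψ = atan2(-6.9280,-2.0004) = -106.1056°
θ_1 = β − ψ = 60.0044°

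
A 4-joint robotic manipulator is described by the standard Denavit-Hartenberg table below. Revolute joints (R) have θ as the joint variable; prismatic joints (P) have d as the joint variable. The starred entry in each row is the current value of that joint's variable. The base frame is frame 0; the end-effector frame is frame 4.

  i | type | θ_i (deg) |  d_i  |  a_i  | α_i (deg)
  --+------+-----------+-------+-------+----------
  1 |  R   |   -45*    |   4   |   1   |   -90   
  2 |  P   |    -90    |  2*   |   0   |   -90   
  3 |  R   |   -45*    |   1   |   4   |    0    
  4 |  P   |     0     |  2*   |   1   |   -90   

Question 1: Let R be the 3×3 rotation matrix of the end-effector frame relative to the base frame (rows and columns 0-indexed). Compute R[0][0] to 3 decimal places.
0.500

End-effector x-axis (col 0 of R) = (0.5000,0.5000,0.7071)
R[0][0] = 0.5000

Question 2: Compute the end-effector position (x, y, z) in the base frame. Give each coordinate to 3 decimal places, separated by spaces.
after link 1: o_1 = (0.7071, -0.7071, 4.0000)
after link 2: o_2 = (2.1213, 0.7071, 4.0000)
after link 3: o_3 = (4.8284, 2.0000, 6.8284)
after link 4: o_4 = (6.7426, 1.0858, 7.5355)

6.743 1.086 7.536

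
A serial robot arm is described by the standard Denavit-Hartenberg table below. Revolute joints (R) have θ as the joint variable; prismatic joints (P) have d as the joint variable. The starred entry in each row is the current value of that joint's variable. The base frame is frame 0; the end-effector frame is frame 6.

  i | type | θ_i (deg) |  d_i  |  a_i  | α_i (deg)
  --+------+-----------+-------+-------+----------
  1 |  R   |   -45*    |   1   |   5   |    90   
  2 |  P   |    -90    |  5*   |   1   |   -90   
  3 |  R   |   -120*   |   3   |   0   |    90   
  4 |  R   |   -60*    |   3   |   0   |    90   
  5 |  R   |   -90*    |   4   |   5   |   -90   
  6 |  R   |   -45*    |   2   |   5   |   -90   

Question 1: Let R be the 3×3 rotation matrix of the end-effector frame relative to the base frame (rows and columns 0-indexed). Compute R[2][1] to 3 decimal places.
End-effector y-axis (col 1 of R) = (0.9186,-0.3062,-0.2500)
R[2][1] = -0.2500

-0.250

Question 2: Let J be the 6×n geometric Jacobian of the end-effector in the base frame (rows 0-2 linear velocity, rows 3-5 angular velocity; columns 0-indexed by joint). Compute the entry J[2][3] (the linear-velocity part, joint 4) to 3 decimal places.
axis z_3 = (0.3536,0.3536,0.8660); lever o_n−o_3 = (-2.4621,5.3158,-7.5569)
cross product → J_v[:, 3] = (-7.2754,0.5395,2.7499)
J_ω[:, 3] = z_3
entry J[2][3] = 2.7499

2.750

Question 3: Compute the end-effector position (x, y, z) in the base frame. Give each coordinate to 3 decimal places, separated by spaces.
after link 1: o_1 = (3.5355, -3.5355, 1.0000)
after link 2: o_2 = (0.0000, -7.0711, 0.0000)
after link 3: o_3 = (2.1213, -9.1924, 0.0000)
after link 4: o_4 = (3.1820, -8.1317, 2.5981)
after link 5: o_5 = (2.1213, -6.3640, -3.4641)
after link 6: o_6 = (-0.3408, -3.8766, -7.5569)

-0.341 -3.877 -7.557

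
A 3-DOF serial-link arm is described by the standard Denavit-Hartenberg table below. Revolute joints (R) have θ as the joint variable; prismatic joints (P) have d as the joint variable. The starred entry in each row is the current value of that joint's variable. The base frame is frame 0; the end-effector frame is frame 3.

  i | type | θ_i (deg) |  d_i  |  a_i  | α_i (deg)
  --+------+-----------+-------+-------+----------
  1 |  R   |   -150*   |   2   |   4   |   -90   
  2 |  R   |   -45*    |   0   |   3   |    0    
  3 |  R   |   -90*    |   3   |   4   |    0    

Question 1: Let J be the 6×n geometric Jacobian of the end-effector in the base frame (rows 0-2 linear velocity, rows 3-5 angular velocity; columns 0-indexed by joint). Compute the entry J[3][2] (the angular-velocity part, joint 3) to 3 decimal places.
axis z_2 = (0.5000,-0.8660,0.0000); lever o_n−o_2 = (3.9495,-1.1839,2.8284)
cross product → J_v[:, 2] = (-2.4495,-1.4142,2.8284)
J_ω[:, 2] = z_2
entry J[3][2] = 0.5000

0.500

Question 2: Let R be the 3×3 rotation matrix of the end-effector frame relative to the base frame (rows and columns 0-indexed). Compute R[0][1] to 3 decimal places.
-0.612

End-effector y-axis (col 1 of R) = (-0.6124,-0.3536,0.7071)
R[0][1] = -0.6124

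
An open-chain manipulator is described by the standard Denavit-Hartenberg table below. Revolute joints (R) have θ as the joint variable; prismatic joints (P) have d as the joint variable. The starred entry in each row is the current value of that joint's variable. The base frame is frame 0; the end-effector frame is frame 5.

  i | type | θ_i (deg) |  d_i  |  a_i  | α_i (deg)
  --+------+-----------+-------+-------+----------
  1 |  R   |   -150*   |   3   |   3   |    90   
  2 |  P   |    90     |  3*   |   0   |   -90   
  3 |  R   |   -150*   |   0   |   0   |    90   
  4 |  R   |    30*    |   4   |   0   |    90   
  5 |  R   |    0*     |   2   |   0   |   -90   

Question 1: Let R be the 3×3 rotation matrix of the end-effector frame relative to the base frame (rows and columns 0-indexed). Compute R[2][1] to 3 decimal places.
End-effector y-axis (col 1 of R) = (0.8750,0.2165,0.4330)
R[2][1] = 0.4330

0.433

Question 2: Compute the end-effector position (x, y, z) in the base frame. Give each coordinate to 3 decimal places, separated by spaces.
after link 1: o_1 = (-2.5981, -1.5000, 3.0000)
after link 2: o_2 = (-4.0981, 1.0981, 3.0000)
after link 3: o_3 = (-4.0981, 1.0981, 3.0000)
after link 4: o_4 = (-2.3660, -1.9019, 1.0000)
after link 5: o_5 = (-4.1160, -2.3349, 0.1340)

-4.116 -2.335 0.134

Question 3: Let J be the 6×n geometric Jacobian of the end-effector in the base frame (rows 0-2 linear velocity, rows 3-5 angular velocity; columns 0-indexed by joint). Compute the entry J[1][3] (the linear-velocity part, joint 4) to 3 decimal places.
1.250

axis z_3 = (0.4330,-0.7500,-0.5000); lever o_n−o_3 = (-0.0179,-3.4330,-2.8660)
cross product → J_v[:, 3] = (0.4330,1.2500,-1.5000)
J_ω[:, 3] = z_3
entry J[1][3] = 1.2500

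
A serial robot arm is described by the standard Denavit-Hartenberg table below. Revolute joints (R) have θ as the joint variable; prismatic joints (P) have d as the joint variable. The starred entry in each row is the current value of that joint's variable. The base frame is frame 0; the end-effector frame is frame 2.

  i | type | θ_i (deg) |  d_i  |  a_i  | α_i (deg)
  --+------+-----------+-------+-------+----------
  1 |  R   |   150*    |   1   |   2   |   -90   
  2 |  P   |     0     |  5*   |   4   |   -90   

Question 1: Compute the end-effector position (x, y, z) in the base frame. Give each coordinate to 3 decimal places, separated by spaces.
after link 1: o_1 = (-1.7321, 1.0000, 1.0000)
after link 2: o_2 = (-7.6962, -1.3301, 1.0000)

-7.696 -1.330 1.000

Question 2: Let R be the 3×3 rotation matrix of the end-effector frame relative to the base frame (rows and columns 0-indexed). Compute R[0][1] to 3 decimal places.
0.500

End-effector y-axis (col 1 of R) = (0.5000,0.8660,-0.0000)
R[0][1] = 0.5000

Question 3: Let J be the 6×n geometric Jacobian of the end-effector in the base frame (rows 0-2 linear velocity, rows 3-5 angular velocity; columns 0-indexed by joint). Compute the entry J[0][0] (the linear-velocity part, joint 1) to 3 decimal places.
axis z_0 = ẑ; lever o_n−o_0 = (-7.6962,-1.3301,1.0000)
cross product → J_v[:, 0] = (1.3301,-7.6962,0.0000)
J_ω[:, 0] = z_0
entry J[0][0] = 1.3301

1.330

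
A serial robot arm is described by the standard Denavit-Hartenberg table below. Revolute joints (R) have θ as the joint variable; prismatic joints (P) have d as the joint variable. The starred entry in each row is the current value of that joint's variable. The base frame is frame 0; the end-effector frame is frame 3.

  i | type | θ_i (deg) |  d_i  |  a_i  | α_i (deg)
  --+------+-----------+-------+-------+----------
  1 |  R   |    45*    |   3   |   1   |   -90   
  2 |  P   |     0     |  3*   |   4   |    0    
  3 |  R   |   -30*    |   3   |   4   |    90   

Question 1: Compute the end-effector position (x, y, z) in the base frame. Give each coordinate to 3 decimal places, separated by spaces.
after link 1: o_1 = (0.7071, 0.7071, 3.0000)
after link 2: o_2 = (1.4142, 5.6569, 3.0000)
after link 3: o_3 = (1.7424, 10.2277, 5.0000)

1.742 10.228 5.000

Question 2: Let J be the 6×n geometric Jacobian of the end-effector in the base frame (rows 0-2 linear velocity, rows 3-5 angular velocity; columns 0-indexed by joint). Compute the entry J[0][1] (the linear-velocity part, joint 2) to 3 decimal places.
prismatic axis z_1 = (-0.7071,0.7071,0.0000)
J_v[:, 1] = z_1; J_ω[:, 1] = (0,0,0)
entry J[0][1] = -0.7071

-0.707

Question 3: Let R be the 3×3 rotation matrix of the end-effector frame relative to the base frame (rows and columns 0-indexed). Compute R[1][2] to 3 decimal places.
End-effector z-axis (col 2 of R) = (-0.3536,-0.3536,0.8660)
R[1][2] = -0.3536

-0.354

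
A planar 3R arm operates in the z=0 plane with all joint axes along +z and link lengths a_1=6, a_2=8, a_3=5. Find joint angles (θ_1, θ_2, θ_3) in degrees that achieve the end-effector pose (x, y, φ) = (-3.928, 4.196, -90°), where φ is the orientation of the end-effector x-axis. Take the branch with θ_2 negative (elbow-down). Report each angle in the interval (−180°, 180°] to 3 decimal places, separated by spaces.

166.261 -90.003 -166.259

wrist centre = target − a_3·(cos φ, sin φ) = (-3.9280, 9.1960)
cos θ_2 = (99.9956−6²−8²)/(2·6·8) = -0.0000; θ_2 = -90.0026° (elbow-down)
β = atan2(9.1960,-3.9280) = 113.1294°; ψ = atan2(-8.0000,5.9996) = -53.1318°
θ_1 = β − ψ = 166.2612°
θ_3 = φ − θ_1 − θ_2 = -166.2585° (wrapped to (-180°,180°])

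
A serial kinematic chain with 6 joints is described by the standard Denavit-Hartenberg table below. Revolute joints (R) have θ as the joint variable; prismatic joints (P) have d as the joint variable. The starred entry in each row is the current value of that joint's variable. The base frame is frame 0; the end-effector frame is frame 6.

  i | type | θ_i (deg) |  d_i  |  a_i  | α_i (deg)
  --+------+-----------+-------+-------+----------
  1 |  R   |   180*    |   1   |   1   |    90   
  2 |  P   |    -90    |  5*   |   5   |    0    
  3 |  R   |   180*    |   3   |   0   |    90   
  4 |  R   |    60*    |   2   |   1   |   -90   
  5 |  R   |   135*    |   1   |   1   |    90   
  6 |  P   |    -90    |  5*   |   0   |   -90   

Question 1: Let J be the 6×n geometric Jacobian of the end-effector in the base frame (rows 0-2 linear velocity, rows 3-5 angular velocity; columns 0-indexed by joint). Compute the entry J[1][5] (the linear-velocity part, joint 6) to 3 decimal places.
prismatic axis z_5 = (0.7071,0.6124,0.3536)
J_v[:, 5] = z_5; J_ω[:, 5] = (0,0,0)
entry J[1][5] = 0.6124

0.612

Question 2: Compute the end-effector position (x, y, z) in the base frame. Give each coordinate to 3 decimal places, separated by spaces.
1.243 11.816 -2.952

after link 1: o_1 = (-1.0000, 0.0000, 1.0000)
after link 2: o_2 = (-1.0000, 5.0000, -4.0000)
after link 3: o_3 = (-1.0000, 8.0000, -4.0000)
after link 4: o_4 = (-3.0000, 8.8660, -3.5000)
after link 5: o_5 = (-2.2929, 8.7537, -4.7196)
after link 6: o_6 = (1.2426, 11.8155, -2.9518)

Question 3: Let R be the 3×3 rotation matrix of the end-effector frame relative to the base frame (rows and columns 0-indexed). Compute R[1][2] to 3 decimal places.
-0.612

End-effector z-axis (col 2 of R) = (0.7071,-0.6124,-0.3536)
R[1][2] = -0.6124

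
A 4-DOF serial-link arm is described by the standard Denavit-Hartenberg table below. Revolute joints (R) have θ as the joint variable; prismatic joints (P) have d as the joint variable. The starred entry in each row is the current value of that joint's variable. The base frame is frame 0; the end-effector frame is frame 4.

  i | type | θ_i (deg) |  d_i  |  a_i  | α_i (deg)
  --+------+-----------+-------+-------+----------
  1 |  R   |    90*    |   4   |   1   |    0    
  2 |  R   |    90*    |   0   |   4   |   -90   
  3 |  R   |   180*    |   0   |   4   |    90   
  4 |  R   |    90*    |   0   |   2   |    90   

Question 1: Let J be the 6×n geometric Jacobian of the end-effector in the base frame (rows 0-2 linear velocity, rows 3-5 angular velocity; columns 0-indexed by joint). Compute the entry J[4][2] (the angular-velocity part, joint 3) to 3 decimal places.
-1.000

axis z_2 = (-0.0000,-1.0000,0.0000); lever o_n−o_2 = (4.0000,-2.0000,0.0000)
cross product → J_v[:, 2] = (0.0000,0.0000,4.0000)
J_ω[:, 2] = z_2
entry J[4][2] = -1.0000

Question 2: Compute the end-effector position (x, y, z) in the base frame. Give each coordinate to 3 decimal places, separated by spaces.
-0.000 -1.000 4.000

after link 1: o_1 = (0.0000, 1.0000, 4.0000)
after link 2: o_2 = (-4.0000, 1.0000, 4.0000)
after link 3: o_3 = (-0.0000, 1.0000, 4.0000)
after link 4: o_4 = (-0.0000, -1.0000, 4.0000)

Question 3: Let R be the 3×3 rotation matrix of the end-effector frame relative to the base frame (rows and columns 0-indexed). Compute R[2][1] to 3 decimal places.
-1.000

End-effector y-axis (col 1 of R) = (-0.0000,-0.0000,-1.0000)
R[2][1] = -1.0000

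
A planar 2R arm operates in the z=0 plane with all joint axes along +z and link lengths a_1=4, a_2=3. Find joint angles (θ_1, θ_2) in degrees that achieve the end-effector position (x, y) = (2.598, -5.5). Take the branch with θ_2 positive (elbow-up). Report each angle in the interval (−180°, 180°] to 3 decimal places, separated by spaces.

cos θ_2 = (36.9996−4²−3²)/(2·4·3) = 0.5000; θ_2 = 60.0011° (elbow-up)
β = atan2(-5.5000,2.5980) = -64.7157°; ψ = atan2(2.5981,5.5000) = 25.2854°
θ_1 = β − ψ = -90.0011°

-90.001 60.001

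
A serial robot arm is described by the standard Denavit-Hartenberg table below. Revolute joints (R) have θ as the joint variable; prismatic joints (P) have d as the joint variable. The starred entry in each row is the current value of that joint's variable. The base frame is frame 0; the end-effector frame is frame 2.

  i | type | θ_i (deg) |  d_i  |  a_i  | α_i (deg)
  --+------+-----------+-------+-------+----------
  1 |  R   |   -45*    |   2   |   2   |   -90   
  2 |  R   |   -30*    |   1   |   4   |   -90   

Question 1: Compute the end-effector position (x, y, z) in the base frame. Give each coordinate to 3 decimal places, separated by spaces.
after link 1: o_1 = (1.4142, -1.4142, 2.0000)
after link 2: o_2 = (4.5708, -3.1566, 4.0000)

4.571 -3.157 4.000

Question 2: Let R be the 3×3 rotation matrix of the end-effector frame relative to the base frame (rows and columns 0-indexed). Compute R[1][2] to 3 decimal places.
End-effector z-axis (col 2 of R) = (0.3536,-0.3536,-0.8660)
R[1][2] = -0.3536

-0.354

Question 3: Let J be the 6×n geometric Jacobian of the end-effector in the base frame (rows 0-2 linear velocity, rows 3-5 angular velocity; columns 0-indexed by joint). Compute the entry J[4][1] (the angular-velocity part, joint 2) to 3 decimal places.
axis z_1 = (0.7071,0.7071,0.0000); lever o_n−o_1 = (3.1566,-1.7424,2.0000)
cross product → J_v[:, 1] = (1.4142,-1.4142,-3.4641)
J_ω[:, 1] = z_1
entry J[4][1] = 0.7071

0.707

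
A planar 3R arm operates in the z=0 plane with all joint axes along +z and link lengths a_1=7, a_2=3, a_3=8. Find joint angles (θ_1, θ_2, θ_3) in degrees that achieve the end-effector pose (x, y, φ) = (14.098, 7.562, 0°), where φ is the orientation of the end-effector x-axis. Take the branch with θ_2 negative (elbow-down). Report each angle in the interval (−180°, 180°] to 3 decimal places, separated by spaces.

wrist centre = target − a_3·(cos φ, sin φ) = (6.0980, 7.5620)
cos θ_2 = (94.3694−7²−3²)/(2·7·3) = 0.8659; θ_2 = -30.0099° (elbow-down)
β = atan2(7.5620,6.0980) = 51.1173°; ψ = atan2(-1.5004,9.5978) = -8.8853°
θ_1 = β − ψ = 60.0025°
θ_3 = φ − θ_1 − θ_2 = -29.9927° (wrapped to (-180°,180°])

60.003 -30.010 -29.993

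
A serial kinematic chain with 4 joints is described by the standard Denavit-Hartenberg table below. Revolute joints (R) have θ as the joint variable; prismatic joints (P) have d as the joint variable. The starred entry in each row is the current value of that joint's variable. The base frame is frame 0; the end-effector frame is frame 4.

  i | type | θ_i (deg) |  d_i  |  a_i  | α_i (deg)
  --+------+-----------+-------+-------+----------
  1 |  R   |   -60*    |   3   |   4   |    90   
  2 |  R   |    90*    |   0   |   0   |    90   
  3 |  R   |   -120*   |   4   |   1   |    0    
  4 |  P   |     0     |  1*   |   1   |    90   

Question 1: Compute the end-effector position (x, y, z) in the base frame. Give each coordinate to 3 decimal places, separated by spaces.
after link 1: o_1 = (2.0000, -3.4641, 3.0000)
after link 2: o_2 = (2.0000, -3.4641, 3.0000)
after link 3: o_3 = (4.7500, -6.4952, 2.5000)
after link 4: o_4 = (6.0000, -6.9282, 2.0000)

6.000 -6.928 2.000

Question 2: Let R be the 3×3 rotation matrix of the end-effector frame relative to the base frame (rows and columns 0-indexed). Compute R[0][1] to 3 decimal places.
End-effector y-axis (col 1 of R) = (0.5000,-0.8660,-0.0000)
R[0][1] = 0.5000

0.500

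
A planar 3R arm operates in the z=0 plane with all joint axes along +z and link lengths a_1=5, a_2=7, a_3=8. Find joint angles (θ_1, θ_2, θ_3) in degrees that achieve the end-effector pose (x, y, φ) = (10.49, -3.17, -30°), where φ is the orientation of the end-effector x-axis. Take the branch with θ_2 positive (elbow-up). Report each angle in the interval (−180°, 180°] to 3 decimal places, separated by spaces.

-93.771 150.005 -86.234

wrist centre = target − a_3·(cos φ, sin φ) = (3.5618, 0.8300)
cos θ_2 = (13.3753−5²−7²)/(2·5·7) = -0.8661; θ_2 = 150.0048° (elbow-up)
β = atan2(0.8300,3.5618) = 13.1175°; ψ = atan2(3.4995,-1.0625) = 106.8887°
θ_1 = β − ψ = -93.7712°
θ_3 = φ − θ_1 − θ_2 = -86.2336° (wrapped to (-180°,180°])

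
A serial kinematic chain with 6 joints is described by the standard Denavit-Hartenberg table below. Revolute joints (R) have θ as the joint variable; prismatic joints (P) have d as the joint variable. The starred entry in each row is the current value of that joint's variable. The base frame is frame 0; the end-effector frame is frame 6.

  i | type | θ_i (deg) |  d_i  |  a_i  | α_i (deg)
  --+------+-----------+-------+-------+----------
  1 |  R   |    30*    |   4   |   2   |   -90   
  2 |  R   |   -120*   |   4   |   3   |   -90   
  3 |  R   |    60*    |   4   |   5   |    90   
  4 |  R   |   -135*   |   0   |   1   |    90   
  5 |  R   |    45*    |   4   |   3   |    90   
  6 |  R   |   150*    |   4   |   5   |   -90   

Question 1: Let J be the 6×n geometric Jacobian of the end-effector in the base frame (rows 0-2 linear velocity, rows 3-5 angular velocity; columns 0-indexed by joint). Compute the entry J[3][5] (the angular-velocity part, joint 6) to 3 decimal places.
axis z_5 = (-0.0413,0.0679,-0.9968); lever o_n−o_5 = (4.7841,0.9640,-4.1453)
cross product → J_v[:, 5] = (0.6795,-4.9402,-0.3647)
J_ω[:, 5] = z_5
entry J[3][5] = -0.0413

-0.041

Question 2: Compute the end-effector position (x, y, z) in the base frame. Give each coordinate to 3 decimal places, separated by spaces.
5.350 7.170 6.339

after link 1: o_1 = (1.7321, 1.0000, 4.0000)
after link 2: o_2 = (-1.5670, 3.7141, 6.5981)
after link 3: o_3 = (2.5155, 1.0712, 10.7631)
after link 4: o_4 = (1.8321, 1.3837, 10.1034)
after link 5: o_5 = (0.5655, 6.2056, 10.4843)
after link 6: o_6 = (5.3495, 7.1696, 6.3390)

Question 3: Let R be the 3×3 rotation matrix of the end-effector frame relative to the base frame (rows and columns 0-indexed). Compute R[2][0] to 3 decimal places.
End-effector x-axis (col 0 of R) = (0.9899,0.1385,-0.0316)
R[2][0] = -0.0316

-0.032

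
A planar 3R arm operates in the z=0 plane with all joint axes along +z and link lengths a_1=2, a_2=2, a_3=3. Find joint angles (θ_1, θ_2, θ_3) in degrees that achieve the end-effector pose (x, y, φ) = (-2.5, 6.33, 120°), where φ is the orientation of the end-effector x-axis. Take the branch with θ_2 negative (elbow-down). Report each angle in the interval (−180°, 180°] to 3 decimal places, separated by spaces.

120.007 -30.014 30.006

wrist centre = target − a_3·(cos φ, sin φ) = (-1.0000, 3.7319)
cos θ_2 = (14.9273−2²−2²)/(2·2·2) = 0.8659; θ_2 = -30.0136° (elbow-down)
β = atan2(3.7319,-1.0000) = 105.0005°; ψ = atan2(-1.0004,3.7318) = -15.0068°
θ_1 = β − ψ = 120.0073°
θ_3 = φ − θ_1 − θ_2 = 30.0063° (wrapped to (-180°,180°])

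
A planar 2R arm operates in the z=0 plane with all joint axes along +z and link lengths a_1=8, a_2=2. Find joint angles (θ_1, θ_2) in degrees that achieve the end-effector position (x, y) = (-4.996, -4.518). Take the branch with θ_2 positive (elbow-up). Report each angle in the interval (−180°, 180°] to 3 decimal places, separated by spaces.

-149.996 135.001

cos θ_2 = (45.3723−8²−2²)/(2·8·2) = -0.7071; θ_2 = 135.0006° (elbow-up)
β = atan2(-4.5180,-4.9960) = -137.8762°; ψ = atan2(1.4142,6.5858) = 12.1194°
θ_1 = β − ψ = -149.9956°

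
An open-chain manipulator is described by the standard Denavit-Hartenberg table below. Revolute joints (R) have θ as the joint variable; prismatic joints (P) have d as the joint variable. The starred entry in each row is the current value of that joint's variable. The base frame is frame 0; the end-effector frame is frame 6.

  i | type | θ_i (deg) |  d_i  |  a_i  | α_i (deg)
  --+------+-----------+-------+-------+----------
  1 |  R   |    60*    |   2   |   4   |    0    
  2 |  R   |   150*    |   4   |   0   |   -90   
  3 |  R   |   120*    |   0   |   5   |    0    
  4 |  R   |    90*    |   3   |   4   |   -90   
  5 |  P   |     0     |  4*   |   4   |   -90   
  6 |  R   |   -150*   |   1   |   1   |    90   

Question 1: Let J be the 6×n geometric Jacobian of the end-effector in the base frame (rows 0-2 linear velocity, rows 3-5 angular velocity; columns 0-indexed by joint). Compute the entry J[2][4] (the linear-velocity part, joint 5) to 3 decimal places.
prismatic axis z_4 = (-0.4330,-0.2500,0.8660)
J_v[:, 4] = z_4; J_ω[:, 4] = (0,0,0)
entry J[2][4] = 0.8660

0.866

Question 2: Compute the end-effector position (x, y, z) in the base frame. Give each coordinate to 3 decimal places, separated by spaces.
8.567 4.946 9.134

after link 1: o_1 = (2.0000, 3.4641, 2.0000)
after link 2: o_2 = (2.0000, 3.4641, 6.0000)
after link 3: o_3 = (4.1651, 4.7141, 1.6699)
after link 4: o_4 = (8.6651, 3.8481, 3.6699)
after link 5: o_5 = (9.9330, 4.5801, 9.1340)
after link 6: o_6 = (8.5670, 4.9462, 9.1340)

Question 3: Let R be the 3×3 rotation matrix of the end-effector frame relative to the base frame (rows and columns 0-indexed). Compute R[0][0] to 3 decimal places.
End-effector x-axis (col 0 of R) = (-0.8660,-0.5000,0.0000)
R[0][0] = -0.8660

-0.866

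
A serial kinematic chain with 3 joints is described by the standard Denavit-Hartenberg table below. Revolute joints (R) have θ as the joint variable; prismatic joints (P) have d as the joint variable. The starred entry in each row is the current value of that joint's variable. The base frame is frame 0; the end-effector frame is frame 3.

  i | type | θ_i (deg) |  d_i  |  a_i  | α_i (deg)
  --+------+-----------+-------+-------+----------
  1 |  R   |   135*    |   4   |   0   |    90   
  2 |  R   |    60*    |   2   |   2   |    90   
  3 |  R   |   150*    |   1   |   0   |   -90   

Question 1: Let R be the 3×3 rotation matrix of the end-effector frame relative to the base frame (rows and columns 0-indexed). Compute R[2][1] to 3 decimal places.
0.500

End-effector y-axis (col 1 of R) = (0.6124,-0.6124,0.5000)
R[2][1] = 0.5000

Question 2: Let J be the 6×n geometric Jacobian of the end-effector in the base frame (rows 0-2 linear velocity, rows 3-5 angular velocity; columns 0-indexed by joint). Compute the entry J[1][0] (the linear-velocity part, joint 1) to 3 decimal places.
0.095

axis z_0 = ẑ; lever o_n−o_0 = (0.0947,2.7337,5.2321)
cross product → J_v[:, 0] = (-2.7337,0.0947,0.0000)
J_ω[:, 0] = z_0
entry J[1][0] = 0.0947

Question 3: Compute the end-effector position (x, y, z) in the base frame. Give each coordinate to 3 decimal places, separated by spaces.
0.095 2.734 5.232

after link 1: o_1 = (0.0000, 0.0000, 4.0000)
after link 2: o_2 = (0.7071, 2.1213, 5.7321)
after link 3: o_3 = (0.0947, 2.7337, 5.2321)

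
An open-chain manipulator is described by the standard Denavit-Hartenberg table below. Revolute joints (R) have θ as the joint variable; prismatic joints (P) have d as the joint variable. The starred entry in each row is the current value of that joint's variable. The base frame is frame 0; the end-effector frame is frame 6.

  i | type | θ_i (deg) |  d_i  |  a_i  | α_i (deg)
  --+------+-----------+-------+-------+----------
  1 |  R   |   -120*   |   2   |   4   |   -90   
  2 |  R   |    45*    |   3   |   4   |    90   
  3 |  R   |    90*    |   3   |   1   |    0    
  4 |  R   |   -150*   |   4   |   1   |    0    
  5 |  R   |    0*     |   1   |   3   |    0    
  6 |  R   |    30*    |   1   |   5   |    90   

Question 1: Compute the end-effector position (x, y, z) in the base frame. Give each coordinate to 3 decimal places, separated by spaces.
-10.535 -14.319 1.059

after link 1: o_1 = (-2.0000, -3.4641, 2.0000)
after link 2: o_2 = (-0.8161, -7.4136, -0.8284)
after link 3: o_3 = (-1.0108, -9.7507, 1.2929)
after link 4: o_4 = (-3.3518, -12.0734, 3.7678)
after link 5: o_5 = (-6.4856, -12.3053, 3.4142)
after link 6: o_6 = (-10.5352, -14.3193, 1.0595)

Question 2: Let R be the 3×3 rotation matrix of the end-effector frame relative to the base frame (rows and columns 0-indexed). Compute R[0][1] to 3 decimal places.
-0.354

End-effector y-axis (col 1 of R) = (-0.3536,-0.6124,0.7071)
R[0][1] = -0.3536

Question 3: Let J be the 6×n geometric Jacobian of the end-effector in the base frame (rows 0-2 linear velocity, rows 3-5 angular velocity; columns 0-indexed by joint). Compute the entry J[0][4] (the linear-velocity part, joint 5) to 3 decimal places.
3.247

axis z_4 = (-0.3536,-0.6124,0.7071); lever o_n−o_4 = (-7.1834,-2.2459,-2.7083)
cross product → J_v[:, 4] = (3.2466,-6.0370,-3.6049)
J_ω[:, 4] = z_4
entry J[0][4] = 3.2466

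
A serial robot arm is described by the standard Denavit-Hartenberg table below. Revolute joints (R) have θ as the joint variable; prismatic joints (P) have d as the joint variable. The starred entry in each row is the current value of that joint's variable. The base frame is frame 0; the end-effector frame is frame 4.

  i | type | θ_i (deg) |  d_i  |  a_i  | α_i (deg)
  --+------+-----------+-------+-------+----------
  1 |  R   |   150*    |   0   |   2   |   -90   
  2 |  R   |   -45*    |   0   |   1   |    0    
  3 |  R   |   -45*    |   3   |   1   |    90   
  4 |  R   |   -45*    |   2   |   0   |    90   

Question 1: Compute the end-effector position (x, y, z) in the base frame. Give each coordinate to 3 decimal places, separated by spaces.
-2.112 -2.245 1.707

after link 1: o_1 = (-1.7321, 1.0000, 0.0000)
after link 2: o_2 = (-2.3444, 1.3536, 0.7071)
after link 3: o_3 = (-3.8444, -1.2445, 1.7071)
after link 4: o_4 = (-2.1124, -2.2445, 1.7071)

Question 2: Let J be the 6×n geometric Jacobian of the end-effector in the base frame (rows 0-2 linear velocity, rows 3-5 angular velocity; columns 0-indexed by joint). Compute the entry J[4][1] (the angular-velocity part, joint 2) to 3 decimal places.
axis z_1 = (-0.5000,-0.8660,0.0000); lever o_n−o_1 = (-0.3803,-3.2445,1.7071)
cross product → J_v[:, 1] = (-1.4784,0.8536,1.2929)
J_ω[:, 1] = z_1
entry J[4][1] = -0.8660

-0.866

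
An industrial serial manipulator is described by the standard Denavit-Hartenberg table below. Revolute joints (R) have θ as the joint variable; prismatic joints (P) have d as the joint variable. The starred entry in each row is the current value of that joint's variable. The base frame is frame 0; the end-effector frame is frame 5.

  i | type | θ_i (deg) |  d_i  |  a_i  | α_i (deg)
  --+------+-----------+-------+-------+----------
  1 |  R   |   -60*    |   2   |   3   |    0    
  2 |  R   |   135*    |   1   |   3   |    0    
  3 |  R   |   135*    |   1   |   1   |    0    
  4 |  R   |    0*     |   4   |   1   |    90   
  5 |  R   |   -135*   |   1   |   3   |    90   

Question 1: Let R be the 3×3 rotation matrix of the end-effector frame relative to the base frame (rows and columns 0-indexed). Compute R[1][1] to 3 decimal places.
0.866

End-effector y-axis (col 1 of R) = (-0.5000,0.8660,0.0000)
R[1][1] = 0.8660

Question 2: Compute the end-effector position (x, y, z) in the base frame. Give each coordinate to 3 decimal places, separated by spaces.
after link 1: o_1 = (1.5000, -2.5981, 2.0000)
after link 2: o_2 = (2.2765, 0.2997, 3.0000)
after link 3: o_3 = (1.4104, -0.2003, 4.0000)
after link 4: o_4 = (0.5444, -0.7003, 8.0000)
after link 5: o_5 = (1.8815, 1.2264, 5.8787)

1.882 1.226 5.879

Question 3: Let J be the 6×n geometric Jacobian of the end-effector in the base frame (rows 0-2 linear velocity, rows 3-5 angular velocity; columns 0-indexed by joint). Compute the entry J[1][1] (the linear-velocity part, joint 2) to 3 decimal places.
0.382

axis z_1 = (0.0000,0.0000,1.0000); lever o_n−o_1 = (0.3815,3.8245,3.8787)
cross product → J_v[:, 1] = (-3.8245,0.3815,0.0000)
J_ω[:, 1] = z_1
entry J[1][1] = 0.3815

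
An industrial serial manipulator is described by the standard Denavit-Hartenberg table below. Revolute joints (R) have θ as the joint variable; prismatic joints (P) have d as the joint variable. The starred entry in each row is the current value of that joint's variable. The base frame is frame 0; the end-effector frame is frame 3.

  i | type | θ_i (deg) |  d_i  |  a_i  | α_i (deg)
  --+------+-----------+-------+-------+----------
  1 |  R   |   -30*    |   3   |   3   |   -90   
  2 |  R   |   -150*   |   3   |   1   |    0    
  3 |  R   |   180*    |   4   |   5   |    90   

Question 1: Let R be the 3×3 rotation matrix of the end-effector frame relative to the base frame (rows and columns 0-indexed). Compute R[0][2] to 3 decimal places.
End-effector z-axis (col 2 of R) = (0.4330,-0.2500,0.8660)
R[0][2] = 0.4330

0.433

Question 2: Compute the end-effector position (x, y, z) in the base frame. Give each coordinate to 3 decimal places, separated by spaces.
9.098 2.830 1.000

after link 1: o_1 = (2.5981, -1.5000, 3.0000)
after link 2: o_2 = (3.3481, 1.5311, 3.5000)
after link 3: o_3 = (9.0981, 2.8301, 1.0000)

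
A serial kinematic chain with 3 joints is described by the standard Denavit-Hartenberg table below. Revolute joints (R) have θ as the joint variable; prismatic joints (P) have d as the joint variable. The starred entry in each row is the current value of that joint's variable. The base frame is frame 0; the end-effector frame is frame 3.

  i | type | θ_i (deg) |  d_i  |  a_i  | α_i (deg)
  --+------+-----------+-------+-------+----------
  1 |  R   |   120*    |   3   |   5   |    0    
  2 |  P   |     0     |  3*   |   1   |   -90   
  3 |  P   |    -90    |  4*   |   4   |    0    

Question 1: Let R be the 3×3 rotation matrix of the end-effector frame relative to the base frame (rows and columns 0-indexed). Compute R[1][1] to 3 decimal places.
End-effector y-axis (col 1 of R) = (-0.5000,0.8660,-0.0000)
R[1][1] = 0.8660

0.866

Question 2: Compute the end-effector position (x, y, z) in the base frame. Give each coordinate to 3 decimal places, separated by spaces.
-6.464 3.196 10.000

after link 1: o_1 = (-2.5000, 4.3301, 3.0000)
after link 2: o_2 = (-3.0000, 5.1962, 6.0000)
after link 3: o_3 = (-6.4641, 3.1962, 10.0000)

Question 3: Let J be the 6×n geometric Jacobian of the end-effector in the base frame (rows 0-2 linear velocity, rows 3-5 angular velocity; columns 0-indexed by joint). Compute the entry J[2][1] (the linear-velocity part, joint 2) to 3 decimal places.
1.000

prismatic axis z_1 = (0.0000,0.0000,1.0000)
J_v[:, 1] = z_1; J_ω[:, 1] = (0,0,0)
entry J[2][1] = 1.0000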